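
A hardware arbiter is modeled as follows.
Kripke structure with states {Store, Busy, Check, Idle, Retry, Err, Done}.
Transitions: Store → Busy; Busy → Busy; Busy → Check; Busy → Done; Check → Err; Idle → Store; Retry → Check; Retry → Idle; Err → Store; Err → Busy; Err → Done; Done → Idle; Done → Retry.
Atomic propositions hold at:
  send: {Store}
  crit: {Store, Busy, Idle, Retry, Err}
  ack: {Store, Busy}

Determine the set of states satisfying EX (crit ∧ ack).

Sat(crit ∧ ack) = {Store, Busy}
Sat(EX (crit ∧ ack)) = {s : some successor in {Store, Busy}} = {Store, Busy, Idle, Err}

{Store, Busy, Idle, Err}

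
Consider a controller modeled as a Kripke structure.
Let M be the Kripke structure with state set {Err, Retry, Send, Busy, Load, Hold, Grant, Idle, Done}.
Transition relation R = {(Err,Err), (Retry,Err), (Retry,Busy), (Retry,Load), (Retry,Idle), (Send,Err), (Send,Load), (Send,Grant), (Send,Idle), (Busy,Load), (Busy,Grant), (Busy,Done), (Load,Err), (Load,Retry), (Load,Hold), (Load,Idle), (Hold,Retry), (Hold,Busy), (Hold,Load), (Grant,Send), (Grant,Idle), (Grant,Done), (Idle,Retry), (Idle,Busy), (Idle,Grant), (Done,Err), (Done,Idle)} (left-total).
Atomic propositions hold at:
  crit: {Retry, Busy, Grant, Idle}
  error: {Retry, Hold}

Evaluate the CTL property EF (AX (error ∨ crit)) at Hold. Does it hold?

Yes

Sat(error ∨ crit) = {Retry, Busy, Hold, Grant, Idle}
Sat(AX (error ∨ crit)) = {s : every successor in {Retry, Busy, Hold, Grant, Idle}} = {Idle}
EF (AX (error ∨ crit)): least fixpoint, start Z0 = {Idle}, add states with some successor in Z. Z1 = {Retry, Send, Load, Grant, Idle, Done}; Z2 = {Retry, Send, Busy, Load, Hold, Grant, Idle, Done}; fixed.
Sat(EF (AX (error ∨ crit))) = {Retry, Send, Busy, Load, Hold, Grant, Idle, Done}
Hold ∈ Sat(EF (AX (error ∨ crit))) = {Retry, Send, Busy, Load, Hold, Grant, Idle, Done}, so the formula holds at Hold.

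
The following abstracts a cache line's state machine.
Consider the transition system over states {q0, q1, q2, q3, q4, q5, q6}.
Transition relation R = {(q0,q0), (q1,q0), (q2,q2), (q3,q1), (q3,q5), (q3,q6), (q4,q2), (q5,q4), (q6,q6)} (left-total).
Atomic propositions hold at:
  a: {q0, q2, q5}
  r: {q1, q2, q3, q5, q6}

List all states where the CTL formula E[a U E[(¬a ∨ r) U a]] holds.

Sat(¬a) = {q1, q3, q4, q6}
Sat(¬a ∨ r) = {q1, q2, q3, q4, q5, q6}
E[(¬a ∨ r) U a]: least fixpoint, start Z0 = Sat(a) = {q0, q2, q5}, add states in Sat(¬a ∨ r) with some successor in Z. Z1 = {q0, q1, q2, q3, q4, q5}; fixed.
Sat(E[(¬a ∨ r) U a]) = {q0, q1, q2, q3, q4, q5}
E[a U E[(¬a ∨ r) U a]]: least fixpoint, start Z0 = Sat(E[(¬a ∨ r) U a]) = {q0, q1, q2, q3, q4, q5}, add states in Sat(a) with some successor in Z. Already a fixed point.
Sat(E[a U E[(¬a ∨ r) U a]]) = {q0, q1, q2, q3, q4, q5}

{q0, q1, q2, q3, q4, q5}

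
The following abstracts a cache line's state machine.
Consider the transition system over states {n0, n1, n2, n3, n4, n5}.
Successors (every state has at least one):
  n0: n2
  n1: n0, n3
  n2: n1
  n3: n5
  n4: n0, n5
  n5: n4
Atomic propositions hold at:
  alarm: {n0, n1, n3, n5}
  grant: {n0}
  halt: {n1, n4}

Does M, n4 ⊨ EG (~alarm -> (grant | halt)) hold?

Yes

Sat(~alarm) = {n2, n4}
Sat(grant | halt) = {n0, n1, n4}
Sat(~alarm -> (grant | halt)) = {n0, n1, n3, n4, n5}
EG (~alarm -> (grant | halt)): greatest fixpoint, start Z0 = {n0, n1, n3, n4, n5}, keep only states in Sat with some successor in Z. Z1 = {n1, n3, n4, n5}; fixed.
Sat(EG (~alarm -> (grant | halt))) = {n1, n3, n4, n5}
n4 ∈ Sat(EG (~alarm -> (grant | halt))) = {n1, n3, n4, n5}, so the formula holds at n4.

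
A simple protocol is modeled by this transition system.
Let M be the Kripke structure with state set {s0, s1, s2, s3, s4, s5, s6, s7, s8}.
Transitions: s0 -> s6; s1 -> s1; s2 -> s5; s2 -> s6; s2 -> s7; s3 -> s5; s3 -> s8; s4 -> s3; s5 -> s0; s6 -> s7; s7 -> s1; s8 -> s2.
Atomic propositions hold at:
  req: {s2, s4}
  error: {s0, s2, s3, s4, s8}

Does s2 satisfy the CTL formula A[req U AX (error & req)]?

No

Sat(error & req) = {s2, s4}
Sat(AX (error & req)) = {s : every successor in {s2, s4}} = {s8}
A[req U AX (error & req)]: least fixpoint, start Z0 = Sat(AX (error & req)) = {s8}, add states in Sat(req) with every successor in Z. Already a fixed point.
Sat(A[req U AX (error & req)]) = {s8}
s2 ∉ Sat(A[req U AX (error & req)]) = {s8}, so the formula does not hold at s2.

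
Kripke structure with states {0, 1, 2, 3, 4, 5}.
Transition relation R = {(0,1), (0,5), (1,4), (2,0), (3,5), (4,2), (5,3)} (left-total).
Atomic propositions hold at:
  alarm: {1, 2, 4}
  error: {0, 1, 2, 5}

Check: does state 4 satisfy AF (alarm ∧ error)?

Yes

Sat(alarm ∧ error) = {1, 2}
AF (alarm ∧ error): least fixpoint, start Z0 = {1, 2}, add states with every successor in Z. Z1 = {1, 2, 4}; fixed.
Sat(AF (alarm ∧ error)) = {1, 2, 4}
4 ∈ Sat(AF (alarm ∧ error)) = {1, 2, 4}, so the formula holds at 4.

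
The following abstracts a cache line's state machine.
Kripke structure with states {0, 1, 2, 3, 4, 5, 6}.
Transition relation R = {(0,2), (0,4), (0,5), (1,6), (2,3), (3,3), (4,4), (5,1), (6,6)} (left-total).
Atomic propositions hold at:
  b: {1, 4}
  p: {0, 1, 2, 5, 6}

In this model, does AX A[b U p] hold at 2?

No

A[b U p]: least fixpoint, start Z0 = Sat(p) = {0, 1, 2, 5, 6}, add states in Sat(b) with every successor in Z. Already a fixed point.
Sat(A[b U p]) = {0, 1, 2, 5, 6}
Sat(AX A[b U p]) = {s : every successor in {0, 1, 2, 5, 6}} = {1, 5, 6}
2 ∉ Sat(AX A[b U p]) = {1, 5, 6}, so the formula does not hold at 2.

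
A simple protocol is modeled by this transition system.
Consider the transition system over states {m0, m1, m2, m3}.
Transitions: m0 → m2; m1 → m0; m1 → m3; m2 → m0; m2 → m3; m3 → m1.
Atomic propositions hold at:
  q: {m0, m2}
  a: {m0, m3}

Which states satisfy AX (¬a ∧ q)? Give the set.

Sat(¬a) = {m1, m2}
Sat(¬a ∧ q) = {m2}
Sat(AX (¬a ∧ q)) = {s : every successor in {m2}} = {m0}

{m0}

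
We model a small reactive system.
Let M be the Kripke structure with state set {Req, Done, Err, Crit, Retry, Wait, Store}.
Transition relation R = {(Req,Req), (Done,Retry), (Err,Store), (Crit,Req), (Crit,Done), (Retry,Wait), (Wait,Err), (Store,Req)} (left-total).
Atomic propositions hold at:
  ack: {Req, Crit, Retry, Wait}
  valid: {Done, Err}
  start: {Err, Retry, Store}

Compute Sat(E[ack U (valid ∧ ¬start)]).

{Done, Crit}

Sat(¬start) = {Req, Done, Crit, Wait}
Sat(valid ∧ ¬start) = {Done}
E[ack U (valid ∧ ¬start)]: least fixpoint, start Z0 = Sat((valid ∧ ¬start)) = {Done}, add states in Sat(ack) with some successor in Z. Z1 = {Done, Crit}; fixed.
Sat(E[ack U (valid ∧ ¬start)]) = {Done, Crit}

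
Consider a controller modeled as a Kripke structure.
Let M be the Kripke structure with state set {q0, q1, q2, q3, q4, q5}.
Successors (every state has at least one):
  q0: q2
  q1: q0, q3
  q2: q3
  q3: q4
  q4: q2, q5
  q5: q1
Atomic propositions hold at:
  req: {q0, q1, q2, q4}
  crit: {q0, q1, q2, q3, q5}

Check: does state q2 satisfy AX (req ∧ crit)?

No

Sat(req ∧ crit) = {q0, q1, q2}
Sat(AX (req ∧ crit)) = {s : every successor in {q0, q1, q2}} = {q0, q5}
q2 ∉ Sat(AX (req ∧ crit)) = {q0, q5}, so the formula does not hold at q2.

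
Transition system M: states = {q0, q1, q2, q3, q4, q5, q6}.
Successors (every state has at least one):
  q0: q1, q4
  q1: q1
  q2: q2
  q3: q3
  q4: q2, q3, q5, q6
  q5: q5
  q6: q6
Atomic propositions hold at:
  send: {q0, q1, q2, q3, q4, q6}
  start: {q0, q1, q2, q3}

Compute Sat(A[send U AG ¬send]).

Sat(¬send) = {q5}
AG ¬send: greatest fixpoint, start Z0 = {q5}, keep only states in Sat with every successor in Z. Already a fixed point.
Sat(AG ¬send) = {q5}
A[send U AG ¬send]: least fixpoint, start Z0 = Sat(AG ¬send) = {q5}, add states in Sat(send) with every successor in Z. Already a fixed point.
Sat(A[send U AG ¬send]) = {q5}

{q5}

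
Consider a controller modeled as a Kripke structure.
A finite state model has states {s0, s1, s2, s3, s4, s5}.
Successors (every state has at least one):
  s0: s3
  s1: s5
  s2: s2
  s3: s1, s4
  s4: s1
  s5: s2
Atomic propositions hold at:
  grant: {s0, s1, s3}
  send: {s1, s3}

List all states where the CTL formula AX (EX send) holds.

{s0}

Sat(EX send) = {s : some successor in {s1, s3}} = {s0, s3, s4}
Sat(AX (EX send)) = {s : every successor in {s0, s3, s4}} = {s0}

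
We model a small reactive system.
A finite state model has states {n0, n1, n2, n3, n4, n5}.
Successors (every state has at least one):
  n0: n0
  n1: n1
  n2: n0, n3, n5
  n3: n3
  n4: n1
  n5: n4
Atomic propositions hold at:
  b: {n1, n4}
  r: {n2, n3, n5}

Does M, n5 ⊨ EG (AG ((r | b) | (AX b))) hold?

Sat(r | b) = {n1, n2, n3, n4, n5}
Sat(AX b) = {s : every successor in {n1, n4}} = {n1, n4, n5}
Sat((r | b) | (AX b)) = {n1, n2, n3, n4, n5}
AG ((r | b) | (AX b)): greatest fixpoint, start Z0 = {n1, n2, n3, n4, n5}, keep only states in Sat with every successor in Z. Z1 = {n1, n3, n4, n5}; fixed.
Sat(AG ((r | b) | (AX b))) = {n1, n3, n4, n5}
EG (AG ((r | b) | (AX b))): greatest fixpoint, start Z0 = {n1, n3, n4, n5}, keep only states in Sat with some successor in Z. Already a fixed point.
Sat(EG (AG ((r | b) | (AX b)))) = {n1, n3, n4, n5}
n5 ∈ Sat(EG (AG ((r | b) | (AX b)))) = {n1, n3, n4, n5}, so the formula holds at n5.

Yes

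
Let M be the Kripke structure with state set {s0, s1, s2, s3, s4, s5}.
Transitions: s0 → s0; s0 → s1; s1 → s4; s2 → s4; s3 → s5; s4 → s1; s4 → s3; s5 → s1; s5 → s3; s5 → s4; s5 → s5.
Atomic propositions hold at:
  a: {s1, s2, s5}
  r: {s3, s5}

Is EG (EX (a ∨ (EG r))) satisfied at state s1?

EG r: greatest fixpoint, start Z0 = {s3, s5}, keep only states in Sat with some successor in Z. Already a fixed point.
Sat(EG r) = {s3, s5}
Sat(a ∨ (EG r)) = {s1, s2, s3, s5}
Sat(EX (a ∨ (EG r))) = {s : some successor in {s1, s2, s3, s5}} = {s0, s3, s4, s5}
EG (EX (a ∨ (EG r))): greatest fixpoint, start Z0 = {s0, s3, s4, s5}, keep only states in Sat with some successor in Z. Already a fixed point.
Sat(EG (EX (a ∨ (EG r)))) = {s0, s3, s4, s5}
s1 ∉ Sat(EG (EX (a ∨ (EG r)))) = {s0, s3, s4, s5}, so the formula does not hold at s1.

No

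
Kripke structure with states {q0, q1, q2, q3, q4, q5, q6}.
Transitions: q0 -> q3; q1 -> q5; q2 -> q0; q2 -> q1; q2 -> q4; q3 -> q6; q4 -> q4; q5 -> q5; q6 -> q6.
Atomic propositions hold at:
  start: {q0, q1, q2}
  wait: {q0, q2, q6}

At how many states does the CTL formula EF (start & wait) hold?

Sat(start & wait) = {q0, q2}
EF (start & wait): least fixpoint, start Z0 = {q0, q2}, add states with some successor in Z. Already a fixed point.
Sat(EF (start & wait)) = {q0, q2}
|Sat(EF (start & wait))| = |{q0, q2}| = 2.

2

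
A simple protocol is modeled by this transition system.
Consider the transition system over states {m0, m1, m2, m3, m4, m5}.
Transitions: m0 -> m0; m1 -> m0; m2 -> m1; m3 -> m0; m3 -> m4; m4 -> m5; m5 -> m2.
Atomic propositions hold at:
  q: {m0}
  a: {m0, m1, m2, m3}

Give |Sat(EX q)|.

3

Sat(EX q) = {s : some successor in {m0}} = {m0, m1, m3}
|Sat(EX q)| = |{m0, m1, m3}| = 3.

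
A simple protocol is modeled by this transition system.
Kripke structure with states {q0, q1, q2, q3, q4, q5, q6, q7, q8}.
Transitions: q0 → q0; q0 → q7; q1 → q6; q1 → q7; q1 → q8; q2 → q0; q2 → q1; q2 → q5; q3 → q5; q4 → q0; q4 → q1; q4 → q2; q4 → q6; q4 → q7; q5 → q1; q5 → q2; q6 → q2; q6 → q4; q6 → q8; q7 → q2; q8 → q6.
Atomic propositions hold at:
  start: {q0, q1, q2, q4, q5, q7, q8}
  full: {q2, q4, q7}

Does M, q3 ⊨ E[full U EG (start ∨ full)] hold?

No

Sat(start ∨ full) = {q0, q1, q2, q4, q5, q7, q8}
EG (start ∨ full): greatest fixpoint, start Z0 = {q0, q1, q2, q4, q5, q7, q8}, keep only states in Sat with some successor in Z. Z1 = {q0, q1, q2, q4, q5, q7}; fixed.
Sat(EG (start ∨ full)) = {q0, q1, q2, q4, q5, q7}
E[full U EG (start ∨ full)]: least fixpoint, start Z0 = Sat(EG (start ∨ full)) = {q0, q1, q2, q4, q5, q7}, add states in Sat(full) with some successor in Z. Already a fixed point.
Sat(E[full U EG (start ∨ full)]) = {q0, q1, q2, q4, q5, q7}
q3 ∉ Sat(E[full U EG (start ∨ full)]) = {q0, q1, q2, q4, q5, q7}, so the formula does not hold at q3.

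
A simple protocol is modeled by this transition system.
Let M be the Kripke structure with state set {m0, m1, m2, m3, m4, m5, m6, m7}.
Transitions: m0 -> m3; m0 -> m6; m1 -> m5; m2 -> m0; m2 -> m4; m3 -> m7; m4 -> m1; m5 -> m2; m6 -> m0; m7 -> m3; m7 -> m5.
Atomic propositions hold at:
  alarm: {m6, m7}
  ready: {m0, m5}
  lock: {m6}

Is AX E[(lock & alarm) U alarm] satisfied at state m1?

Sat(lock & alarm) = {m6}
E[(lock & alarm) U alarm]: least fixpoint, start Z0 = Sat(alarm) = {m6, m7}, add states in Sat(lock & alarm) with some successor in Z. Already a fixed point.
Sat(E[(lock & alarm) U alarm]) = {m6, m7}
Sat(AX E[(lock & alarm) U alarm]) = {s : every successor in {m6, m7}} = {m3}
m1 ∉ Sat(AX E[(lock & alarm) U alarm]) = {m3}, so the formula does not hold at m1.

No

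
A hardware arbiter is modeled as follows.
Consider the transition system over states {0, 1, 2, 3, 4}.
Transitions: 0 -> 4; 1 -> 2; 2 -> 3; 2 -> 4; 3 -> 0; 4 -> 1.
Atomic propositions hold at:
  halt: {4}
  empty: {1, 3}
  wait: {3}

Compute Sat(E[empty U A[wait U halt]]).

A[wait U halt]: least fixpoint, start Z0 = Sat(halt) = {4}, add states in Sat(wait) with every successor in Z. Already a fixed point.
Sat(A[wait U halt]) = {4}
E[empty U A[wait U halt]]: least fixpoint, start Z0 = Sat(A[wait U halt]) = {4}, add states in Sat(empty) with some successor in Z. Already a fixed point.
Sat(E[empty U A[wait U halt]]) = {4}

{4}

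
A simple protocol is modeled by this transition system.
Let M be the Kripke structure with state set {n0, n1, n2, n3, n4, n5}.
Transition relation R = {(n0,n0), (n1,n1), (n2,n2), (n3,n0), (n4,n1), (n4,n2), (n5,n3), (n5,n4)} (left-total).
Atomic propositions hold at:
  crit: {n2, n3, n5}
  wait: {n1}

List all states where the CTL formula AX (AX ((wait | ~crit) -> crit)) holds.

Sat(~crit) = {n0, n1, n4}
Sat(wait | ~crit) = {n0, n1, n4}
Sat((wait | ~crit) -> crit) = {n2, n3, n5}
Sat(AX ((wait | ~crit) -> crit)) = {s : every successor in {n2, n3, n5}} = {n2}
Sat(AX (AX ((wait | ~crit) -> crit))) = {s : every successor in {n2}} = {n2}

{n2}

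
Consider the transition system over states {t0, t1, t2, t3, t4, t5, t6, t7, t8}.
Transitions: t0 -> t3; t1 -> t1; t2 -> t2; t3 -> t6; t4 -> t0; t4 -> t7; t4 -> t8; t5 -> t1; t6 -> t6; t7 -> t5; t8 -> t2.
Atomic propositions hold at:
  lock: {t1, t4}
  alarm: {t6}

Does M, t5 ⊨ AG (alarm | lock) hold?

No

Sat(alarm | lock) = {t1, t4, t6}
AG (alarm | lock): greatest fixpoint, start Z0 = {t1, t4, t6}, keep only states in Sat with every successor in Z. Z1 = {t1, t6}; fixed.
Sat(AG (alarm | lock)) = {t1, t6}
t5 ∉ Sat(AG (alarm | lock)) = {t1, t6}, so the formula does not hold at t5.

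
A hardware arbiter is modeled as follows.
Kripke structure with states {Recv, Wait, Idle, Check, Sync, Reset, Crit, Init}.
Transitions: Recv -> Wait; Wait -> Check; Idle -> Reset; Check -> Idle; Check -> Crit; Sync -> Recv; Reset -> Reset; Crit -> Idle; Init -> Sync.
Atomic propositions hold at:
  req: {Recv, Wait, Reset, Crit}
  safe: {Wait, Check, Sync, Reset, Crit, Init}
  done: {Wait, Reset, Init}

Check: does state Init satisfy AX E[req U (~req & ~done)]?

Sat(~req) = {Idle, Check, Sync, Init}
Sat(~done) = {Recv, Idle, Check, Sync, Crit}
Sat(~req & ~done) = {Idle, Check, Sync}
E[req U (~req & ~done)]: least fixpoint, start Z0 = Sat((~req & ~done)) = {Idle, Check, Sync}, add states in Sat(req) with some successor in Z. Z1 = {Wait, Idle, Check, Sync, Crit}; Z2 = {Recv, Wait, Idle, Check, Sync, Crit}; fixed.
Sat(E[req U (~req & ~done)]) = {Recv, Wait, Idle, Check, Sync, Crit}
Sat(AX E[req U (~req & ~done)]) = {s : every successor in {Recv, Wait, Idle, Check, Sync, Crit}} = {Recv, Wait, Check, Sync, Crit, Init}
Init ∈ Sat(AX E[req U (~req & ~done)]) = {Recv, Wait, Check, Sync, Crit, Init}, so the formula holds at Init.

Yes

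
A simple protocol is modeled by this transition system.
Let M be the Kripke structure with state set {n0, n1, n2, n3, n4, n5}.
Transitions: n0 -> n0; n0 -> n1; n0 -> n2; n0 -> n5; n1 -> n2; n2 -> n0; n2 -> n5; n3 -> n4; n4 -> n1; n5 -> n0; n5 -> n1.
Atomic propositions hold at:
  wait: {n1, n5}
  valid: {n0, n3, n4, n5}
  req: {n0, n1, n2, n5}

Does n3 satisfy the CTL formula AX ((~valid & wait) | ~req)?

Sat(~valid) = {n1, n2}
Sat(~valid & wait) = {n1}
Sat(~req) = {n3, n4}
Sat((~valid & wait) | ~req) = {n1, n3, n4}
Sat(AX ((~valid & wait) | ~req)) = {s : every successor in {n1, n3, n4}} = {n3, n4}
n3 ∈ Sat(AX ((~valid & wait) | ~req)) = {n3, n4}, so the formula holds at n3.

Yes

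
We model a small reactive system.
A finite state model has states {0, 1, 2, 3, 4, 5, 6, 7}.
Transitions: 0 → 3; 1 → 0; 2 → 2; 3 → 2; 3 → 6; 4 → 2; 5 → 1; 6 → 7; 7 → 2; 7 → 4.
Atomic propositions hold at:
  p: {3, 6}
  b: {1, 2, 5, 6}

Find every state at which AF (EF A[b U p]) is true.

{0, 1, 3, 5, 6}

A[b U p]: least fixpoint, start Z0 = Sat(p) = {3, 6}, add states in Sat(b) with every successor in Z. Already a fixed point.
Sat(A[b U p]) = {3, 6}
EF A[b U p]: least fixpoint, start Z0 = {3, 6}, add states with some successor in Z. Z1 = {0, 3, 6}; Z2 = {0, 1, 3, 6}; Z3 = {0, 1, 3, 5, 6}; fixed.
Sat(EF A[b U p]) = {0, 1, 3, 5, 6}
AF (EF A[b U p]): least fixpoint, start Z0 = {0, 1, 3, 5, 6}, add states with every successor in Z. Already a fixed point.
Sat(AF (EF A[b U p])) = {0, 1, 3, 5, 6}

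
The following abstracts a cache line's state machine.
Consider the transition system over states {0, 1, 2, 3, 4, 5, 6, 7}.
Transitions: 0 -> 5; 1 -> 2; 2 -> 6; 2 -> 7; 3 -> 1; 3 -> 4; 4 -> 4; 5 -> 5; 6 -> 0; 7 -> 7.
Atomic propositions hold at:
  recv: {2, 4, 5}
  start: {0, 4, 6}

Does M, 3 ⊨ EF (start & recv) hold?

Sat(start & recv) = {4}
EF (start & recv): least fixpoint, start Z0 = {4}, add states with some successor in Z. Z1 = {3, 4}; fixed.
Sat(EF (start & recv)) = {3, 4}
3 ∈ Sat(EF (start & recv)) = {3, 4}, so the formula holds at 3.

Yes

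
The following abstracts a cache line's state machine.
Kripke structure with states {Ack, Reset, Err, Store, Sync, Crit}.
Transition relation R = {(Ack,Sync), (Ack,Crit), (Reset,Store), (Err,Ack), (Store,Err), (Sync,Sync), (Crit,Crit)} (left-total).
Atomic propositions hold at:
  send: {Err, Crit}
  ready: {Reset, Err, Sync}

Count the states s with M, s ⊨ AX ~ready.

Sat(~ready) = {Ack, Store, Crit}
Sat(AX ~ready) = {s : every successor in {Ack, Store, Crit}} = {Reset, Err, Crit}
|Sat(AX ~ready)| = |{Reset, Err, Crit}| = 3.

3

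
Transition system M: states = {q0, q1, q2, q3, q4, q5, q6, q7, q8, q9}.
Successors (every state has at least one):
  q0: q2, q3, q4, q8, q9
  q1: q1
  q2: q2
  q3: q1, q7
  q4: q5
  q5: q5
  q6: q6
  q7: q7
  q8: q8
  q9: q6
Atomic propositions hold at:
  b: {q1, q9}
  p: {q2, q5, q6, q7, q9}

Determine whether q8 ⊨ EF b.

EF b: least fixpoint, start Z0 = {q1, q9}, add states with some successor in Z. Z1 = {q0, q1, q3, q9}; fixed.
Sat(EF b) = {q0, q1, q3, q9}
q8 ∉ Sat(EF b) = {q0, q1, q3, q9}, so the formula does not hold at q8.

No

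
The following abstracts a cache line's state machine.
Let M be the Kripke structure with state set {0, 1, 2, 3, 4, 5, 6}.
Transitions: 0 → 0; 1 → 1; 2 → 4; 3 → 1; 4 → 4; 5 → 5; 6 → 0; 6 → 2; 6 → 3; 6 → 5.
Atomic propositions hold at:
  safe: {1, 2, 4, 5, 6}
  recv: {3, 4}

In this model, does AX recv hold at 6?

Sat(AX recv) = {s : every successor in {3, 4}} = {2, 4}
6 ∉ Sat(AX recv) = {2, 4}, so the formula does not hold at 6.

No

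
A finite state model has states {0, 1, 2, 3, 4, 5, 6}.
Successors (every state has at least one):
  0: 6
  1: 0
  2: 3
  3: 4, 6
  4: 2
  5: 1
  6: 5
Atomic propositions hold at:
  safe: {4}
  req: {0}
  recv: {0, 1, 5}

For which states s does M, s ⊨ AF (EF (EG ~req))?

Sat(~req) = {1, 2, 3, 4, 5, 6}
EG ~req: greatest fixpoint, start Z0 = {1, 2, 3, 4, 5, 6}, keep only states in Sat with some successor in Z. Z1 = {2, 3, 4, 5, 6}; Z2 = {2, 3, 4, 6}; Z3 = {2, 3, 4}; fixed.
Sat(EG ~req) = {2, 3, 4}
EF (EG ~req): least fixpoint, start Z0 = {2, 3, 4}, add states with some successor in Z. Already a fixed point.
Sat(EF (EG ~req)) = {2, 3, 4}
AF (EF (EG ~req)): least fixpoint, start Z0 = {2, 3, 4}, add states with every successor in Z. Already a fixed point.
Sat(AF (EF (EG ~req))) = {2, 3, 4}

{2, 3, 4}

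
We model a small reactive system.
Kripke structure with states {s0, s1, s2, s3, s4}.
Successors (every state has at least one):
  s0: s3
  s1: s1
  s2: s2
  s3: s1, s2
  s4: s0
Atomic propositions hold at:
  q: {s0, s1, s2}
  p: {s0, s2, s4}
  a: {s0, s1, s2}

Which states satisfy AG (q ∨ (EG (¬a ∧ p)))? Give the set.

{s1, s2}

Sat(¬a) = {s3, s4}
Sat(¬a ∧ p) = {s4}
EG (¬a ∧ p): greatest fixpoint, start Z0 = {s4}, keep only states in Sat with some successor in Z. Z1 = ∅; fixed.
Sat(EG (¬a ∧ p)) = ∅
Sat(q ∨ (EG (¬a ∧ p))) = {s0, s1, s2}
AG (q ∨ (EG (¬a ∧ p))): greatest fixpoint, start Z0 = {s0, s1, s2}, keep only states in Sat with every successor in Z. Z1 = {s1, s2}; fixed.
Sat(AG (q ∨ (EG (¬a ∧ p)))) = {s1, s2}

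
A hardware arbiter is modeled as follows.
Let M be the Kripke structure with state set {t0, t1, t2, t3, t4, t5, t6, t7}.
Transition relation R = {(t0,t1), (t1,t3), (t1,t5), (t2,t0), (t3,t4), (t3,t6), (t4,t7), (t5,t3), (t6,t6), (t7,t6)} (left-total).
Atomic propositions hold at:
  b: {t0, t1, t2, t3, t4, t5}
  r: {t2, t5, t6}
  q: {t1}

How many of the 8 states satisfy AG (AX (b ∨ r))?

Sat(b ∨ r) = {t0, t1, t2, t3, t4, t5, t6}
Sat(AX (b ∨ r)) = {s : every successor in {t0, t1, t2, t3, t4, t5, t6}} = {t0, t1, t2, t3, t5, t6, t7}
AG (AX (b ∨ r)): greatest fixpoint, start Z0 = {t0, t1, t2, t3, t5, t6, t7}, keep only states in Sat with every successor in Z. Z1 = {t0, t1, t2, t5, t6, t7}; Z2 = {t0, t2, t6, t7}; Z3 = {t2, t6, t7}; Z4 = {t6, t7}; fixed.
Sat(AG (AX (b ∨ r))) = {t6, t7}
|Sat(AG (AX (b ∨ r)))| = |{t6, t7}| = 2.

2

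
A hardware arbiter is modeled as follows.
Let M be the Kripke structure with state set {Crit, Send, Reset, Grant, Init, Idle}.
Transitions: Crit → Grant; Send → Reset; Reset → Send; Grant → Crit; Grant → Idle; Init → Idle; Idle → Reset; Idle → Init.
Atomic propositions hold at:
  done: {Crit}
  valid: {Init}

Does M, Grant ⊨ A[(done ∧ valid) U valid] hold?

Sat(done ∧ valid) = ∅
A[(done ∧ valid) U valid]: least fixpoint, start Z0 = Sat(valid) = {Init}, add states in Sat(done ∧ valid) with every successor in Z. Already a fixed point.
Sat(A[(done ∧ valid) U valid]) = {Init}
Grant ∉ Sat(A[(done ∧ valid) U valid]) = {Init}, so the formula does not hold at Grant.

No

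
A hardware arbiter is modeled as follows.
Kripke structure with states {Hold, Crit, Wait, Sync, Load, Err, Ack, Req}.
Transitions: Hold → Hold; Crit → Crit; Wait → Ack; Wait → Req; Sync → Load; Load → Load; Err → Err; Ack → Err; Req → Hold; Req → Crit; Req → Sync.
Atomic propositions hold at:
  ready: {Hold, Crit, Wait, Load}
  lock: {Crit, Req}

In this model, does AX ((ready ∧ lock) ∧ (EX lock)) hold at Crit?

Yes

Sat(ready ∧ lock) = {Crit}
Sat(EX lock) = {s : some successor in {Crit, Req}} = {Crit, Wait, Req}
Sat((ready ∧ lock) ∧ (EX lock)) = {Crit}
Sat(AX ((ready ∧ lock) ∧ (EX lock))) = {s : every successor in {Crit}} = {Crit}
Crit ∈ Sat(AX ((ready ∧ lock) ∧ (EX lock))) = {Crit}, so the formula holds at Crit.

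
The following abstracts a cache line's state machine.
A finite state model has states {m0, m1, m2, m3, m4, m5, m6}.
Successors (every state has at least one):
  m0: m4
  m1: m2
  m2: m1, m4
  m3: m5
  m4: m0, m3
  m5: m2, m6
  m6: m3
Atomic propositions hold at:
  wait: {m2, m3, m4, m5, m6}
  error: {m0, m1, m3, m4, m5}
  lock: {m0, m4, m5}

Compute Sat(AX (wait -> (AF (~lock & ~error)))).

{m1, m3, m4, m5, m6}

Sat(~lock) = {m1, m2, m3, m6}
Sat(~error) = {m2, m6}
Sat(~lock & ~error) = {m2, m6}
AF (~lock & ~error): least fixpoint, start Z0 = {m2, m6}, add states with every successor in Z. Z1 = {m1, m2, m5, m6}; Z2 = {m1, m2, m3, m5, m6}; fixed.
Sat(AF (~lock & ~error)) = {m1, m2, m3, m5, m6}
Sat(wait -> (AF (~lock & ~error))) = {m0, m1, m2, m3, m5, m6}
Sat(AX (wait -> (AF (~lock & ~error)))) = {s : every successor in {m0, m1, m2, m3, m5, m6}} = {m1, m3, m4, m5, m6}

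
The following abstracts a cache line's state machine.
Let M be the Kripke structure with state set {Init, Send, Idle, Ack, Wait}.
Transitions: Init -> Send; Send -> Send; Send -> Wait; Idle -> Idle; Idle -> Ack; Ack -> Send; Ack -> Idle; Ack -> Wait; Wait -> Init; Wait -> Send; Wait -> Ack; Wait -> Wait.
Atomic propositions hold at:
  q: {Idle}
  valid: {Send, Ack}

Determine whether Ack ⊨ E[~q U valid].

Sat(~q) = {Init, Send, Ack, Wait}
E[~q U valid]: least fixpoint, start Z0 = Sat(valid) = {Send, Ack}, add states in Sat(~q) with some successor in Z. Z1 = {Init, Send, Ack, Wait}; fixed.
Sat(E[~q U valid]) = {Init, Send, Ack, Wait}
Ack ∈ Sat(E[~q U valid]) = {Init, Send, Ack, Wait}, so the formula holds at Ack.

Yes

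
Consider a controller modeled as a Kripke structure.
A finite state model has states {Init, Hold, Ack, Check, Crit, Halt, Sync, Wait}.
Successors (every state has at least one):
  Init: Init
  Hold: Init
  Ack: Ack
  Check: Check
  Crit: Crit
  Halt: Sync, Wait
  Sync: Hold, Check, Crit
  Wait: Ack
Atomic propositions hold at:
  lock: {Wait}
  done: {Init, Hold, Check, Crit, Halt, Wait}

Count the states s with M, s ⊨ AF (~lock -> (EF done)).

Sat(~lock) = {Init, Hold, Ack, Check, Crit, Halt, Sync}
EF done: least fixpoint, start Z0 = {Init, Hold, Check, Crit, Halt, Wait}, add states with some successor in Z. Z1 = {Init, Hold, Check, Crit, Halt, Sync, Wait}; fixed.
Sat(EF done) = {Init, Hold, Check, Crit, Halt, Sync, Wait}
Sat(~lock -> (EF done)) = {Init, Hold, Check, Crit, Halt, Sync, Wait}
AF (~lock -> (EF done)): least fixpoint, start Z0 = {Init, Hold, Check, Crit, Halt, Sync, Wait}, add states with every successor in Z. Already a fixed point.
Sat(AF (~lock -> (EF done))) = {Init, Hold, Check, Crit, Halt, Sync, Wait}
|Sat(AF (~lock -> (EF done)))| = |{Init, Hold, Check, Crit, Halt, Sync, Wait}| = 7.

7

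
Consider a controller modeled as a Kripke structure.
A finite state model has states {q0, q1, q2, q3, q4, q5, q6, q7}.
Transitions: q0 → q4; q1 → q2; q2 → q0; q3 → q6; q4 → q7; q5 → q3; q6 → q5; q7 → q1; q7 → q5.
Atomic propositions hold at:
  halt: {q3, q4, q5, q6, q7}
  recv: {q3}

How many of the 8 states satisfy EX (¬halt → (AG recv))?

Sat(¬halt) = {q0, q1, q2}
AG recv: greatest fixpoint, start Z0 = {q3}, keep only states in Sat with every successor in Z. Z1 = ∅; fixed.
Sat(AG recv) = ∅
Sat(¬halt → (AG recv)) = {q3, q4, q5, q6, q7}
Sat(EX (¬halt → (AG recv))) = {s : some successor in {q3, q4, q5, q6, q7}} = {q0, q3, q4, q5, q6, q7}
|Sat(EX (¬halt → (AG recv)))| = |{q0, q3, q4, q5, q6, q7}| = 6.

6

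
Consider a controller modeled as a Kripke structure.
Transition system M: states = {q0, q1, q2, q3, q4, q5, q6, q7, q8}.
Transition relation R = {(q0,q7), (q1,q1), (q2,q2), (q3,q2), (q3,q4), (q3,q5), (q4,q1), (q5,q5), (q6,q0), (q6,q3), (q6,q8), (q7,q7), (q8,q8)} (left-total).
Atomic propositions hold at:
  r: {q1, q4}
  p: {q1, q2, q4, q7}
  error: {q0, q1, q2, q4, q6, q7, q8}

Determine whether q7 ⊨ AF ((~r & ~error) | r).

Sat(~r) = {q0, q2, q3, q5, q6, q7, q8}
Sat(~error) = {q3, q5}
Sat(~r & ~error) = {q3, q5}
Sat((~r & ~error) | r) = {q1, q3, q4, q5}
AF ((~r & ~error) | r): least fixpoint, start Z0 = {q1, q3, q4, q5}, add states with every successor in Z. Already a fixed point.
Sat(AF ((~r & ~error) | r)) = {q1, q3, q4, q5}
q7 ∉ Sat(AF ((~r & ~error) | r)) = {q1, q3, q4, q5}, so the formula does not hold at q7.

No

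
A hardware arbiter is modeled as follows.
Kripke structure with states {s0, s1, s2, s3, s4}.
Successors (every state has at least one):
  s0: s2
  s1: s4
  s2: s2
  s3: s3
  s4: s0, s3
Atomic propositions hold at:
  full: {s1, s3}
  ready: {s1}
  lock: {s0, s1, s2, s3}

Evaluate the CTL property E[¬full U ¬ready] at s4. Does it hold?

Sat(¬full) = {s0, s2, s4}
Sat(¬ready) = {s0, s2, s3, s4}
E[¬full U ¬ready]: least fixpoint, start Z0 = Sat(¬ready) = {s0, s2, s3, s4}, add states in Sat(¬full) with some successor in Z. Already a fixed point.
Sat(E[¬full U ¬ready]) = {s0, s2, s3, s4}
s4 ∈ Sat(E[¬full U ¬ready]) = {s0, s2, s3, s4}, so the formula holds at s4.

Yes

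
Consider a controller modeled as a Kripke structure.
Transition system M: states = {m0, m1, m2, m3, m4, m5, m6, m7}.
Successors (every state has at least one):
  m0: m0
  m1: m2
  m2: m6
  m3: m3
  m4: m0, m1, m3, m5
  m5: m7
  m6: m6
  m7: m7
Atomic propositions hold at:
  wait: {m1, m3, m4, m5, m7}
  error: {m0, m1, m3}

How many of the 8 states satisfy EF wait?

5

EF wait: least fixpoint, start Z0 = {m1, m3, m4, m5, m7}, add states with some successor in Z. Already a fixed point.
Sat(EF wait) = {m1, m3, m4, m5, m7}
|Sat(EF wait)| = |{m1, m3, m4, m5, m7}| = 5.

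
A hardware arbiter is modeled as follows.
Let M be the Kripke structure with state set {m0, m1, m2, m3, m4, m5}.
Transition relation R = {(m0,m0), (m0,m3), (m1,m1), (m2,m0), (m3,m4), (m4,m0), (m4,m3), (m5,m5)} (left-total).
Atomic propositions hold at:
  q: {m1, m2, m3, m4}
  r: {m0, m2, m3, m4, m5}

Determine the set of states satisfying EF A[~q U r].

{m0, m2, m3, m4, m5}

Sat(~q) = {m0, m5}
A[~q U r]: least fixpoint, start Z0 = Sat(r) = {m0, m2, m3, m4, m5}, add states in Sat(~q) with every successor in Z. Already a fixed point.
Sat(A[~q U r]) = {m0, m2, m3, m4, m5}
EF A[~q U r]: least fixpoint, start Z0 = {m0, m2, m3, m4, m5}, add states with some successor in Z. Already a fixed point.
Sat(EF A[~q U r]) = {m0, m2, m3, m4, m5}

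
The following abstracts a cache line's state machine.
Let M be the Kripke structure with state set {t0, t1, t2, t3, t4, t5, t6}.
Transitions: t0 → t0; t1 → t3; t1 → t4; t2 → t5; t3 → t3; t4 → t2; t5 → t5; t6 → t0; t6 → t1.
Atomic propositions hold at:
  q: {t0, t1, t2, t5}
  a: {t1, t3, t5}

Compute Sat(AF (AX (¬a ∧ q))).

Sat(¬a) = {t0, t2, t4, t6}
Sat(¬a ∧ q) = {t0, t2}
Sat(AX (¬a ∧ q)) = {s : every successor in {t0, t2}} = {t0, t4}
AF (AX (¬a ∧ q)): least fixpoint, start Z0 = {t0, t4}, add states with every successor in Z. Already a fixed point.
Sat(AF (AX (¬a ∧ q))) = {t0, t4}

{t0, t4}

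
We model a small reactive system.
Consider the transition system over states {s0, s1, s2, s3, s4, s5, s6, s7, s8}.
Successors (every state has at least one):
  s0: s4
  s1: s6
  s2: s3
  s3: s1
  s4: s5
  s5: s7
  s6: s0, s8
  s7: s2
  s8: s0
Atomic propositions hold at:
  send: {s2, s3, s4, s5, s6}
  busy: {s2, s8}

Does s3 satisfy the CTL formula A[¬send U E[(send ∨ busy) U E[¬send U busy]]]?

No

Sat(¬send) = {s0, s1, s7, s8}
Sat(send ∨ busy) = {s2, s3, s4, s5, s6, s8}
E[¬send U busy]: least fixpoint, start Z0 = Sat(busy) = {s2, s8}, add states in Sat(¬send) with some successor in Z. Z1 = {s2, s7, s8}; fixed.
Sat(E[¬send U busy]) = {s2, s7, s8}
E[(send ∨ busy) U E[¬send U busy]]: least fixpoint, start Z0 = Sat(E[¬send U busy]) = {s2, s7, s8}, add states in Sat(send ∨ busy) with some successor in Z. Z1 = {s2, s5, s6, s7, s8}; Z2 = {s2, s4, s5, s6, s7, s8}; fixed.
Sat(E[(send ∨ busy) U E[¬send U busy]]) = {s2, s4, s5, s6, s7, s8}
A[¬send U E[(send ∨ busy) U E[¬send U busy]]]: least fixpoint, start Z0 = Sat(E[(send ∨ busy) U E[¬send U busy]]) = {s2, s4, s5, s6, s7, s8}, add states in Sat(¬send) with every successor in Z. Z1 = {s0, s1, s2, s4, s5, s6, s7, s8}; fixed.
Sat(A[¬send U E[(send ∨ busy) U E[¬send U busy]]]) = {s0, s1, s2, s4, s5, s6, s7, s8}
s3 ∉ Sat(A[¬send U E[(send ∨ busy) U E[¬send U busy]]]) = {s0, s1, s2, s4, s5, s6, s7, s8}, so the formula does not hold at s3.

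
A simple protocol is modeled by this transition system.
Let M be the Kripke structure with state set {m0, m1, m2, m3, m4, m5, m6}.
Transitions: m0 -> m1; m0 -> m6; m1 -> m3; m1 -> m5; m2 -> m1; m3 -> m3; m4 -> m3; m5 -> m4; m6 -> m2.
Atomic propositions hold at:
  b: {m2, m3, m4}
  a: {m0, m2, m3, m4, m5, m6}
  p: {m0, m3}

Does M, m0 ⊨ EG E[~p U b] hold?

No

Sat(~p) = {m1, m2, m4, m5, m6}
E[~p U b]: least fixpoint, start Z0 = Sat(b) = {m2, m3, m4}, add states in Sat(~p) with some successor in Z. Z1 = {m1, m2, m3, m4, m5, m6}; fixed.
Sat(E[~p U b]) = {m1, m2, m3, m4, m5, m6}
EG E[~p U b]: greatest fixpoint, start Z0 = {m1, m2, m3, m4, m5, m6}, keep only states in Sat with some successor in Z. Already a fixed point.
Sat(EG E[~p U b]) = {m1, m2, m3, m4, m5, m6}
m0 ∉ Sat(EG E[~p U b]) = {m1, m2, m3, m4, m5, m6}, so the formula does not hold at m0.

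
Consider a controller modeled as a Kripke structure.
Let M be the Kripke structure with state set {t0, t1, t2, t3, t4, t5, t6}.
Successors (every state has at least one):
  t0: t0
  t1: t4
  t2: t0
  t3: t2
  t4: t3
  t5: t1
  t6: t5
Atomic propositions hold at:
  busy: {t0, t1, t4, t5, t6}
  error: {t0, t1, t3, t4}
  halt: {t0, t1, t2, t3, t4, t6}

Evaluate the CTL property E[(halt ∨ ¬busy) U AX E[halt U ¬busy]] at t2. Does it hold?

Sat(¬busy) = {t2, t3}
Sat(halt ∨ ¬busy) = {t0, t1, t2, t3, t4, t6}
E[halt U ¬busy]: least fixpoint, start Z0 = Sat(¬busy) = {t2, t3}, add states in Sat(halt) with some successor in Z. Z1 = {t2, t3, t4}; Z2 = {t1, t2, t3, t4}; fixed.
Sat(E[halt U ¬busy]) = {t1, t2, t3, t4}
Sat(AX E[halt U ¬busy]) = {s : every successor in {t1, t2, t3, t4}} = {t1, t3, t4, t5}
E[(halt ∨ ¬busy) U AX E[halt U ¬busy]]: least fixpoint, start Z0 = Sat(AX E[halt U ¬busy]) = {t1, t3, t4, t5}, add states in Sat(halt ∨ ¬busy) with some successor in Z. Z1 = {t1, t3, t4, t5, t6}; fixed.
Sat(E[(halt ∨ ¬busy) U AX E[halt U ¬busy]]) = {t1, t3, t4, t5, t6}
t2 ∉ Sat(E[(halt ∨ ¬busy) U AX E[halt U ¬busy]]) = {t1, t3, t4, t5, t6}, so the formula does not hold at t2.

No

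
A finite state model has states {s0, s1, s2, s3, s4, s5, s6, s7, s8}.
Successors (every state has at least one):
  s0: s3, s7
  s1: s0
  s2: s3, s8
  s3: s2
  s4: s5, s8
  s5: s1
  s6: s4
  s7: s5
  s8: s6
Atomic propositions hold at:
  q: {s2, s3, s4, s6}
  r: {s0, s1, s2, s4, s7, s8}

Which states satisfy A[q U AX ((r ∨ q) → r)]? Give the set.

Sat(r ∨ q) = {s0, s1, s2, s3, s4, s6, s7, s8}
Sat((r ∨ q) → r) = {s0, s1, s2, s4, s5, s7, s8}
Sat(AX ((r ∨ q) → r)) = {s : every successor in {s0, s1, s2, s4, s5, s7, s8}} = {s1, s3, s4, s5, s6, s7}
A[q U AX ((r ∨ q) → r)]: least fixpoint, start Z0 = Sat(AX ((r ∨ q) → r)) = {s1, s3, s4, s5, s6, s7}, add states in Sat(q) with every successor in Z. Already a fixed point.
Sat(A[q U AX ((r ∨ q) → r)]) = {s1, s3, s4, s5, s6, s7}

{s1, s3, s4, s5, s6, s7}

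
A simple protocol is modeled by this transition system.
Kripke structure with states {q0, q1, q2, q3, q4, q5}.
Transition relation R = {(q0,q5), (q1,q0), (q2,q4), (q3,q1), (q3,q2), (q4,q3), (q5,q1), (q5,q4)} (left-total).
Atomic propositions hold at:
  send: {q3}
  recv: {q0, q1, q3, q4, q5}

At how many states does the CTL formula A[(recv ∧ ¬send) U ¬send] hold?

5

Sat(¬send) = {q0, q1, q2, q4, q5}
Sat(recv ∧ ¬send) = {q0, q1, q4, q5}
A[(recv ∧ ¬send) U ¬send]: least fixpoint, start Z0 = Sat(¬send) = {q0, q1, q2, q4, q5}, add states in Sat(recv ∧ ¬send) with every successor in Z. Already a fixed point.
Sat(A[(recv ∧ ¬send) U ¬send]) = {q0, q1, q2, q4, q5}
|Sat(A[(recv ∧ ¬send) U ¬send])| = |{q0, q1, q2, q4, q5}| = 5.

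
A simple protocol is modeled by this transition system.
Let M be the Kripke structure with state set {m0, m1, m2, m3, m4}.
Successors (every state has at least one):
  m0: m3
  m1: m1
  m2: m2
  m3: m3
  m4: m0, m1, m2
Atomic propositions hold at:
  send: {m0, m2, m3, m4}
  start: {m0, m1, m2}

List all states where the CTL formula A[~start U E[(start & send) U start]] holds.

{m0, m1, m2, m4}

Sat(~start) = {m3, m4}
Sat(start & send) = {m0, m2}
E[(start & send) U start]: least fixpoint, start Z0 = Sat(start) = {m0, m1, m2}, add states in Sat(start & send) with some successor in Z. Already a fixed point.
Sat(E[(start & send) U start]) = {m0, m1, m2}
A[~start U E[(start & send) U start]]: least fixpoint, start Z0 = Sat(E[(start & send) U start]) = {m0, m1, m2}, add states in Sat(~start) with every successor in Z. Z1 = {m0, m1, m2, m4}; fixed.
Sat(A[~start U E[(start & send) U start]]) = {m0, m1, m2, m4}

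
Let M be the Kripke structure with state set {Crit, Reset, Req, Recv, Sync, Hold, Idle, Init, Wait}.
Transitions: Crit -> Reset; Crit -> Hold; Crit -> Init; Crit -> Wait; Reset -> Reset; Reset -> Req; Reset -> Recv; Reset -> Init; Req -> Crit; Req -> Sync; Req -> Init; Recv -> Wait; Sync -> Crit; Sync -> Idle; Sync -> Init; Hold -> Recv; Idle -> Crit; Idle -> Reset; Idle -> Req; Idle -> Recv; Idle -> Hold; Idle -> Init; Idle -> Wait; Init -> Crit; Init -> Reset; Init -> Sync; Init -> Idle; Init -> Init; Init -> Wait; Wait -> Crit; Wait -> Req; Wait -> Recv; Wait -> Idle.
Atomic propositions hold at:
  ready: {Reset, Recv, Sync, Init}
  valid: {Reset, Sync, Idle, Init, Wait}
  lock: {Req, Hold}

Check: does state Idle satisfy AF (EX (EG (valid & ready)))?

Sat(valid & ready) = {Reset, Sync, Init}
EG (valid & ready): greatest fixpoint, start Z0 = {Reset, Sync, Init}, keep only states in Sat with some successor in Z. Already a fixed point.
Sat(EG (valid & ready)) = {Reset, Sync, Init}
Sat(EX (EG (valid & ready))) = {s : some successor in {Reset, Sync, Init}} = {Crit, Reset, Req, Sync, Idle, Init}
AF (EX (EG (valid & ready))): least fixpoint, start Z0 = {Crit, Reset, Req, Sync, Idle, Init}, add states with every successor in Z. Already a fixed point.
Sat(AF (EX (EG (valid & ready)))) = {Crit, Reset, Req, Sync, Idle, Init}
Idle ∈ Sat(AF (EX (EG (valid & ready)))) = {Crit, Reset, Req, Sync, Idle, Init}, so the formula holds at Idle.

Yes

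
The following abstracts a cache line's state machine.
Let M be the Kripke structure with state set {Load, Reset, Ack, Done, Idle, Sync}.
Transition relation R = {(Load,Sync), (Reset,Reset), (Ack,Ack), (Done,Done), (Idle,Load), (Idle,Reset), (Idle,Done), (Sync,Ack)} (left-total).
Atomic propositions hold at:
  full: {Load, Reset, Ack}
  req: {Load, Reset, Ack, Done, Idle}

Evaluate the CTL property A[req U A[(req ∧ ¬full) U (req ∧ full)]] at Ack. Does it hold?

Yes

Sat(¬full) = {Done, Idle, Sync}
Sat(req ∧ ¬full) = {Done, Idle}
Sat(req ∧ full) = {Load, Reset, Ack}
A[(req ∧ ¬full) U (req ∧ full)]: least fixpoint, start Z0 = Sat((req ∧ full)) = {Load, Reset, Ack}, add states in Sat(req ∧ ¬full) with every successor in Z. Already a fixed point.
Sat(A[(req ∧ ¬full) U (req ∧ full)]) = {Load, Reset, Ack}
A[req U A[(req ∧ ¬full) U (req ∧ full)]]: least fixpoint, start Z0 = Sat(A[(req ∧ ¬full) U (req ∧ full)]) = {Load, Reset, Ack}, add states in Sat(req) with every successor in Z. Already a fixed point.
Sat(A[req U A[(req ∧ ¬full) U (req ∧ full)]]) = {Load, Reset, Ack}
Ack ∈ Sat(A[req U A[(req ∧ ¬full) U (req ∧ full)]]) = {Load, Reset, Ack}, so the formula holds at Ack.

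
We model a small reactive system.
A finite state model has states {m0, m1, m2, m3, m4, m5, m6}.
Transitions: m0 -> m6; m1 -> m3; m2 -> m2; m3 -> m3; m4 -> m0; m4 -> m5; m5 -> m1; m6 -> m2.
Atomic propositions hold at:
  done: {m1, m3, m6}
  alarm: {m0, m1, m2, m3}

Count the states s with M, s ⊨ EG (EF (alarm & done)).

4

Sat(alarm & done) = {m1, m3}
EF (alarm & done): least fixpoint, start Z0 = {m1, m3}, add states with some successor in Z. Z1 = {m1, m3, m5}; Z2 = {m1, m3, m4, m5}; fixed.
Sat(EF (alarm & done)) = {m1, m3, m4, m5}
EG (EF (alarm & done)): greatest fixpoint, start Z0 = {m1, m3, m4, m5}, keep only states in Sat with some successor in Z. Already a fixed point.
Sat(EG (EF (alarm & done))) = {m1, m3, m4, m5}
|Sat(EG (EF (alarm & done)))| = |{m1, m3, m4, m5}| = 4.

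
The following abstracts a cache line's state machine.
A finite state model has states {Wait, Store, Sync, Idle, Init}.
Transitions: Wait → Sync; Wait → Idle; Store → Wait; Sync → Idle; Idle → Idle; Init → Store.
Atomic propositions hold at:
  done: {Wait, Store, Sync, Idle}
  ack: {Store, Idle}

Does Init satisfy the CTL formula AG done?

AG done: greatest fixpoint, start Z0 = {Wait, Store, Sync, Idle}, keep only states in Sat with every successor in Z. Already a fixed point.
Sat(AG done) = {Wait, Store, Sync, Idle}
Init ∉ Sat(AG done) = {Wait, Store, Sync, Idle}, so the formula does not hold at Init.

No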